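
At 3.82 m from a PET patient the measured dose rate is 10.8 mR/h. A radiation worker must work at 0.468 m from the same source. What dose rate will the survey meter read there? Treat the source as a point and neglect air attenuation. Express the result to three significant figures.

Since intensity falls as 1/r², scaling from 3.82 m to 0.468 m:
10.8 × (3.82/0.468)² = 10.8 × 66.62 = 719.5 mR/h.

720 mR/h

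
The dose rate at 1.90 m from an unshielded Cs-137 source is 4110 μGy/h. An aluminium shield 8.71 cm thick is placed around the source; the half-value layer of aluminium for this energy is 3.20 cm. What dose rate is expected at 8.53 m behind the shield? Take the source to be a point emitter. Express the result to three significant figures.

Distance alone: 4110 × (1.90/8.53)² = 4110 × 0.04961 = 203.9 μGy/h.
Shield: 8.71/3.20 = 2.722 half-value layers → attenuation 2^(−2.722) = 0.1516.
Combined: 203.9 × 0.1516 = 30.91 μGy/h.

30.9 μGy/h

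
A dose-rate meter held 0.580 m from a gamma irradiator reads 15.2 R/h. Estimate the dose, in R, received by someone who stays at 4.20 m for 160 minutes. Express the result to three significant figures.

By the inverse-square law, rate at 4.20 m:
(0.580/4.20)² = 0.01907, so 15.2 × 0.01907 = 0.2899 R/h.
Dose = rate × time = 0.2899 R/h × 2.667 h = 0.7732 R.

0.773 R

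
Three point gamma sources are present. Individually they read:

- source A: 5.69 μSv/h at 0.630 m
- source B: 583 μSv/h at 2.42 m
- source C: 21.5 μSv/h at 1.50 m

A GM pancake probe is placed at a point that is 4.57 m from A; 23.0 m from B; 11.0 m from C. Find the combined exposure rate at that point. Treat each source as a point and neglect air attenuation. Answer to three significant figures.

6.96 μSv/h

By superposition, sum each source's inverse-square contribution:
A: 5.69 × (0.630/4.57)² = 0.1081 μSv/h
B: 583 × (2.42/23.0)² = 6.454 μSv/h
C: 21.5 × (1.50/11.0)² = 0.3998 μSv/h
Total = 0.1081 + 6.454 + 0.3998 = 6.962 μSv/h.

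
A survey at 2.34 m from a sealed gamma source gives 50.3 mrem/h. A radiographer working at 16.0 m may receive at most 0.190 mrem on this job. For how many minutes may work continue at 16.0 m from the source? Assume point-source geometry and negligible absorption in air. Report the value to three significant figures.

10.6 min

Intensity scales as (d₁/d₂)², so rate at 16.0 m:
50.3 × (2.34/16.0)² = 50.3 × 0.02139 = 1.076 mrem/h.
Stay time = 0.190 mrem ÷ 1.076 mrem/h = 0.1766 h = 10.60 min.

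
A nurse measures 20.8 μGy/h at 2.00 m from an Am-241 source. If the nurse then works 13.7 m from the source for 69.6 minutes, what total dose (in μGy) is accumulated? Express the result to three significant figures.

Since intensity falls as 1/r², rate at 13.7 m:
20.8 × (2.00/13.7)² = 20.8 × 0.02131 = 0.4432 μGy/h.
Dose = rate × time = 0.4432 μGy/h × 1.160 h = 0.5141 μGy.

0.514 μGy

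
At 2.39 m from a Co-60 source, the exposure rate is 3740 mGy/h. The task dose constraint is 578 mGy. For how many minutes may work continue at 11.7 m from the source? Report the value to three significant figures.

222 min

Applying the 1/r² law, rate at 11.7 m:
3740 × (2.39/11.7)² = 3740 × 0.04173 = 156.1 mGy/h.
Stay time = 578 mGy ÷ 156.1 mGy/h = 3.703 h = 222.2 min.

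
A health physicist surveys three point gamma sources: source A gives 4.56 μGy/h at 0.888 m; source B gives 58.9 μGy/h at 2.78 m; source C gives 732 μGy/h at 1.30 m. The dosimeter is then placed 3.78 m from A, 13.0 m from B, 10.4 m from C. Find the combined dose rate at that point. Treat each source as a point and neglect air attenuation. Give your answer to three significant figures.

Each source contributes Iᵢ·(dᵢ/rᵢ)²; contributions add.
A: 4.56 × (0.888/3.78)² = 0.2517 μGy/h
B: 58.9 × (2.78/13.0)² = 2.694 μGy/h
C: 732 × (1.30/10.4)² = 11.44 μGy/h
Total = 0.2517 + 2.694 + 11.44 = 14.39 μGy/h.

14.4 μGy/h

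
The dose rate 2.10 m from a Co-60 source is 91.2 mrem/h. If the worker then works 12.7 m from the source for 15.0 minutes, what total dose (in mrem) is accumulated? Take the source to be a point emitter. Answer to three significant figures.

By the inverse-square law, rate at 12.7 m:
91.2 × (2.10/12.7)² = 91.2 × 0.02734 = 2.493 mrem/h.
Dose = rate × time = 2.493 mrem/h × 0.2500 h = 0.6232 mrem.

0.623 mrem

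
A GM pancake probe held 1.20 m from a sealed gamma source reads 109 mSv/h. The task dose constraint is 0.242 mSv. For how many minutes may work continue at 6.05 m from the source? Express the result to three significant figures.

3.39 min

By the inverse-square law, rate at 6.05 m:
(1.20/6.05)² = 0.03934, so 109 × 0.03934 = 4.288 mSv/h.
Stay time = 0.242 mSv ÷ 4.288 mSv/h = 0.05644 h = 3.386 min.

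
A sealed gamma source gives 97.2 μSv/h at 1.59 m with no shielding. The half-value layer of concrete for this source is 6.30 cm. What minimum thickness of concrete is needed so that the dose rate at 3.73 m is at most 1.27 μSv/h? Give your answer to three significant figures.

At 3.73 m, distance alone gives (1.59/3.73)² = 0.1817, so 97.2 × 0.1817 = 17.66 μSv/h.
Further attenuation needed: 17.66/1.27 = 13.91.
n = log₂(13.91) = 3.798 half-value layers.
Thickness = 3.798 × 6.30 cm = 23.93 cm.

23.9 cm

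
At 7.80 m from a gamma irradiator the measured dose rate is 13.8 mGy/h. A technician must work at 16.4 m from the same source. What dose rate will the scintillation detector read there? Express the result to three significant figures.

By the inverse-square law, scaling from 7.80 m to 16.4 m:
(7.80/16.4)² = 0.2262, so 13.8 × 0.2262 = 3.122 mGy/h.

3.12 mGy/h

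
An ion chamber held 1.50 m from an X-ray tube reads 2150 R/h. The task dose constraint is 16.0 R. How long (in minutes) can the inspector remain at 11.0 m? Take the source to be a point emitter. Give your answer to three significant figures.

Since intensity falls as 1/r², rate at 11.0 m:
(1.50/11.0)² = 0.01860, so 2150 × 0.01860 = 39.99 R/h.
Stay time = 16.0 R ÷ 39.99 R/h = 0.4001 h = 24.01 min.

24.0 min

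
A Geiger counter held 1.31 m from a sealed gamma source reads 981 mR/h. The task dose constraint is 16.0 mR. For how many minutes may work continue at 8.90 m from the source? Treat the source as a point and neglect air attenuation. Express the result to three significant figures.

45.2 min

By the inverse-square law, rate at 8.90 m:
(1.31/8.90)² = 0.02167, so 981 × 0.02167 = 21.26 mR/h.
Stay time = 16.0 mR ÷ 21.26 mR/h = 0.7526 h = 45.16 min.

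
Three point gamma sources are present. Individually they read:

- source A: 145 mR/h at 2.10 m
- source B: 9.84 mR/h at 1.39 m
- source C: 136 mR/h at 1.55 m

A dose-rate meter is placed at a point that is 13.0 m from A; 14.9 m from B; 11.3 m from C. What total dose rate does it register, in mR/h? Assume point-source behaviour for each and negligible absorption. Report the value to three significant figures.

Each source contributes Iᵢ·(dᵢ/rᵢ)²; contributions add.
A: 145 × (2.10/13.0)² = 3.784 mR/h
B: 9.84 × (1.39/14.9)² = 0.08564 mR/h
C: 136 × (1.55/11.3)² = 2.559 mR/h
Total = 3.784 + 0.08564 + 2.559 = 6.429 mR/h.

6.43 mR/h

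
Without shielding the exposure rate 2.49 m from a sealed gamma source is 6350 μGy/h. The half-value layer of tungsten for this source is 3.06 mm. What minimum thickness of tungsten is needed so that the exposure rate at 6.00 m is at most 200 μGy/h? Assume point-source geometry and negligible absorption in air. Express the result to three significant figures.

At 6.00 m, distance alone gives (2.49/6.00)² = 0.1722, so 6350 × 0.1722 = 1093 μGy/h.
Further attenuation needed: 1093/200 = 5.465.
n = log₂(5.465) = 2.450 half-value layers.
Thickness = 2.450 × 3.06 mm = 7.497 mm.

7.50 mm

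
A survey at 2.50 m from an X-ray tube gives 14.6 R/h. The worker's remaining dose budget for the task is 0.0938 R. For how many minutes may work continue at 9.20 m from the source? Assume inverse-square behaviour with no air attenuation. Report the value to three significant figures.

Using I₁d₁² = I₂d₂², rate at 9.20 m:
14.6 × (2.50/9.20)² = 14.6 × 0.07384 = 1.078 R/h.
Stay time = 0.0938 R ÷ 1.078 R/h = 0.08701 h = 5.221 min.

5.22 min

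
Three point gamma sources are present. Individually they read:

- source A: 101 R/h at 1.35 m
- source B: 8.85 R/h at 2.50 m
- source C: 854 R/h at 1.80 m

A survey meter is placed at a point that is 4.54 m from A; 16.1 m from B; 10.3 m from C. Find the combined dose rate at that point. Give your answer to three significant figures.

35.2 R/h

Each source contributes Iᵢ·(dᵢ/rᵢ)²; contributions add.
A: 101 × (1.35/4.54)² = 8.931 R/h
B: 8.85 × (2.50/16.1)² = 0.2134 R/h
C: 854 × (1.80/10.3)² = 26.08 R/h
Total = 8.931 + 0.2134 + 26.08 = 35.22 R/h.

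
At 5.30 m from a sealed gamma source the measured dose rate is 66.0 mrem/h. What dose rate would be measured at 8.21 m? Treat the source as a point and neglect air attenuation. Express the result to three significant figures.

Intensity scales as (d₁/d₂)², so scaling from 5.30 m to 8.21 m:
(5.30/8.21)² = 0.4167, so 66.0 × 0.4167 = 27.50 mrem/h.

27.5 mrem/h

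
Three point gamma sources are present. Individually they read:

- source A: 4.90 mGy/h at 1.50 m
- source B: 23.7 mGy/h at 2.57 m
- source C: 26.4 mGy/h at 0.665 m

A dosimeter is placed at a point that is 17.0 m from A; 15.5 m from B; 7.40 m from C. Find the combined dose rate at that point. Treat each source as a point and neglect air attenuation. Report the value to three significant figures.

Each source contributes Iᵢ·(dᵢ/rᵢ)²; contributions add.
A: 4.90 × (1.50/17.0)² = 0.03815 mGy/h
B: 23.7 × (2.57/15.5)² = 0.6516 mGy/h
C: 26.4 × (0.665/7.40)² = 0.2132 mGy/h
Total = 0.03815 + 0.6516 + 0.2132 = 0.9029 mGy/h.

0.903 mGy/h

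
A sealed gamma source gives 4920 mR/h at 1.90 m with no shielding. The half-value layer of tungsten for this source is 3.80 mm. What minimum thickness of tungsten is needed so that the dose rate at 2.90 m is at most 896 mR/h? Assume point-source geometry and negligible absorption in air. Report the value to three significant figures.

At 2.90 m, distance alone gives 4920 × (1.90/2.90)² = 4920 × 0.4293 = 2112 mR/h.
Further attenuation needed: 2112/896 = 2.357.
n = log₂(2.357) = 1.237 half-value layers.
Thickness = 1.237 × 3.80 mm = 4.701 mm.

4.70 mm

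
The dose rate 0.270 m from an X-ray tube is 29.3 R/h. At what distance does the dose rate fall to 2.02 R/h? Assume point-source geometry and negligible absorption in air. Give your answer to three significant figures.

1.03 m

By the inverse-square law, d₂ = d₁·√(I₁/I₂).
I₁/I₂ = 29.3/2.02 = 14.50, so d₂ = 0.270 × √14.50 = 1.028 m.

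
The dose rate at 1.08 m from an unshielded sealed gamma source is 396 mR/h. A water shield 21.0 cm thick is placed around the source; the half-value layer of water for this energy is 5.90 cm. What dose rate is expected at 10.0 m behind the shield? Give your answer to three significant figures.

0.392 mR/h

Distance alone: 396 × (1.08/10.0)² = 396 × 0.01166 = 4.617 mR/h.
Shield: 21.0/5.90 = 3.559 half-value layers → attenuation 2^(−3.559) = 0.08485.
Combined: 4.617 × 0.08485 = 0.3918 mR/h.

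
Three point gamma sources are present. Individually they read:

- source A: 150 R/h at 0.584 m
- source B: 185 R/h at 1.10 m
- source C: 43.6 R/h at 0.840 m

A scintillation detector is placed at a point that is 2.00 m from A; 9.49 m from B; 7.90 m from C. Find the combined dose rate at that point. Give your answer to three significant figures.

15.8 R/h

By superposition, sum each source's inverse-square contribution:
A: 150 × (0.584/2.00)² = 12.79 R/h
B: 185 × (1.10/9.49)² = 2.486 R/h
C: 43.6 × (0.840/7.90)² = 0.4929 R/h
Total = 12.79 + 2.486 + 0.4929 = 15.77 R/h.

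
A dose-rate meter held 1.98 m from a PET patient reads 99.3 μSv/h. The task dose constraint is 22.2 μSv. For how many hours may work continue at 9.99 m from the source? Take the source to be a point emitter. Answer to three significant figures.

5.69 h

Applying the 1/r² law, rate at 9.99 m:
99.3 × (1.98/9.99)² = 99.3 × 0.03928 = 3.901 μSv/h.
Stay time = 22.2 μSv ÷ 3.901 μSv/h = 5.691 h.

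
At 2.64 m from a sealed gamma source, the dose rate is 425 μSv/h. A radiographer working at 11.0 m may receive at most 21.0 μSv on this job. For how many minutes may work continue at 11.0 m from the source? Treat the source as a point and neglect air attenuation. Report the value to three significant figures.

51.5 min

Using I₁d₁² = I₂d₂², rate at 11.0 m:
425 × (2.64/11.0)² = 425 × 0.05760 = 24.48 μSv/h.
Stay time = 21.0 μSv ÷ 24.48 μSv/h = 0.8578 h = 51.47 min.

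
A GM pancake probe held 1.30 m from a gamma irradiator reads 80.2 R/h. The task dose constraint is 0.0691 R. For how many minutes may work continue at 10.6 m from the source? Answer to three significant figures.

By the inverse-square law, rate at 10.6 m:
80.2 × (1.30/10.6)² = 80.2 × 0.01504 = 1.206 R/h.
Stay time = 0.0691 R ÷ 1.206 R/h = 0.05730 h = 3.438 min.

3.44 min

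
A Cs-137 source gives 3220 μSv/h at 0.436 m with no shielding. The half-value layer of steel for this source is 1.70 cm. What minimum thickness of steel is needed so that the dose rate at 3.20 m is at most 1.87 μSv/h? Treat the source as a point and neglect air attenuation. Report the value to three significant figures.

At 3.20 m, distance alone gives 3220 × (0.436/3.20)² = 3220 × 0.01856 = 59.76 μSv/h.
Further attenuation needed: 59.76/1.87 = 31.96.
n = log₂(31.96) = 4.998 half-value layers.
Thickness = 4.998 × 1.70 cm = 8.497 cm.

8.50 cm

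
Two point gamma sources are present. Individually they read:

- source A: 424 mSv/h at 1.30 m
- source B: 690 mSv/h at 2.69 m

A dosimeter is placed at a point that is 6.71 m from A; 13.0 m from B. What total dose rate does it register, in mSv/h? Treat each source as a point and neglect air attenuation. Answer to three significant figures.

45.5 mSv/h

By superposition, sum each source's inverse-square contribution:
A: 424 × (1.30/6.71)² = 15.92 mSv/h
B: 690 × (2.69/13.0)² = 29.54 mSv/h
Total = 15.92 + 29.54 = 45.46 mSv/h.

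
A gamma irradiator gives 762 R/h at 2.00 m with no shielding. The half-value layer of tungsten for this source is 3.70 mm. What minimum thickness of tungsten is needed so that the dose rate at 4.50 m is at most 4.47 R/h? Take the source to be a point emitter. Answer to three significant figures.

18.8 mm

At 4.50 m, distance alone gives 762 × (2.00/4.50)² = 762 × 0.1975 = 150.5 R/h.
Further attenuation needed: 150.5/4.47 = 33.67.
n = log₂(33.67) = 5.073 half-value layers.
Thickness = 5.073 × 3.70 mm = 18.77 mm.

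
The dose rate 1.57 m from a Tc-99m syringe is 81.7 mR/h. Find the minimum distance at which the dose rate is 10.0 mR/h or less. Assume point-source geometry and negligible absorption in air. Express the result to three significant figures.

Applying the 1/r² law, d₂ = d₁·√(I₁/I₂).
I₁/I₂ = 81.7/10.0 = 8.170, so d₂ = 1.57 × √8.170 = 4.488 m.

4.49 m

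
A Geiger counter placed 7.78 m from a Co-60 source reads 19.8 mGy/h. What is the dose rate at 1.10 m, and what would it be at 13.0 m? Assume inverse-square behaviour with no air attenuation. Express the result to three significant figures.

990 mGy/h; 7.09 mGy/h

By the inverse-square law,
At 1.10 m: 19.8 × (7.78/1.10)² = 19.8 × 50.02 = 990.4 mGy/h
At 13.0 m: (1.10/13.0)² = 0.007160, so 990.4 × 0.007160 = 7.091 mGy/h.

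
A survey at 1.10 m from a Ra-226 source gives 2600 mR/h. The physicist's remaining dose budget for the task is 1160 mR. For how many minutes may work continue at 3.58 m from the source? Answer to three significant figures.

By the inverse-square law, rate at 3.58 m:
2600 × (1.10/3.58)² = 2600 × 0.09441 = 245.5 mR/h.
Stay time = 1160 mR ÷ 245.5 mR/h = 4.725 h = 283.5 min.

284 min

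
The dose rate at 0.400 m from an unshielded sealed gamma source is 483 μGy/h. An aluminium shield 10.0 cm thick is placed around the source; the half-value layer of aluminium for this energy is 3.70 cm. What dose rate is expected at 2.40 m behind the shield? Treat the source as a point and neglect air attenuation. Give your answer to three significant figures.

Distance alone: 483 × (0.400/2.40)² = 483 × 0.02778 = 13.42 μGy/h.
Shield: 10.0/3.70 = 2.703 half-value layers → attenuation 2^(−2.703) = 0.1536.
Combined: 13.42 × 0.1536 = 2.061 μGy/h.

2.06 μGy/h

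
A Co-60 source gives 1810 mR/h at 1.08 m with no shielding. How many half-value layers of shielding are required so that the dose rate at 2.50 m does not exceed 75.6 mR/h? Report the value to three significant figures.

2.16 half-value layers

At 2.50 m, distance alone gives 1810 × (1.08/2.50)² = 1810 × 0.1866 = 337.7 mR/h.
Further attenuation needed: 337.7/75.6 = 4.467.
n = log₂(4.467) = 2.159 half-value layers.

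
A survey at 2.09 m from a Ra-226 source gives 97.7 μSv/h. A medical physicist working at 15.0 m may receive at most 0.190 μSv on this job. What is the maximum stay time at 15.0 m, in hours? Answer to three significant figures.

Since intensity falls as 1/r², rate at 15.0 m:
97.7 × (2.09/15.0)² = 97.7 × 0.01941 = 1.896 μSv/h.
Stay time = 0.190 μSv ÷ 1.896 μSv/h = 0.1002 h.

0.100 h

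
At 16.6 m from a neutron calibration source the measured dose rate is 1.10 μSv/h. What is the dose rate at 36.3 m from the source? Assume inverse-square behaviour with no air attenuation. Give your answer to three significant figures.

0.230 μSv/h

Using I₁d₁² = I₂d₂², scaling from 16.6 m to 36.3 m:
1.10 × (16.6/36.3)² = 1.10 × 0.2091 = 0.2300 μSv/h.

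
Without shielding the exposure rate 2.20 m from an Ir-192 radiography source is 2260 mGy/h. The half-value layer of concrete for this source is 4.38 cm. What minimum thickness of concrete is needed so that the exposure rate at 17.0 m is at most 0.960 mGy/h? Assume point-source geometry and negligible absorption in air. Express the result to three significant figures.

23.2 cm

At 17.0 m, distance alone gives 2260 × (2.20/17.0)² = 2260 × 0.01675 = 37.86 mGy/h.
Further attenuation needed: 37.86/0.960 = 39.44.
n = log₂(39.44) = 5.302 half-value layers.
Thickness = 5.302 × 4.38 cm = 23.22 cm.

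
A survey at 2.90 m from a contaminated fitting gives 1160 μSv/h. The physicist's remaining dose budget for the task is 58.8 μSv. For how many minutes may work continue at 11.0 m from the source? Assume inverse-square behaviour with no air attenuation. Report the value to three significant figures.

43.8 min

By the inverse-square law, rate at 11.0 m:
1160 × (2.90/11.0)² = 1160 × 0.06950 = 80.62 μSv/h.
Stay time = 58.8 μSv ÷ 80.62 μSv/h = 0.7293 h = 43.76 min.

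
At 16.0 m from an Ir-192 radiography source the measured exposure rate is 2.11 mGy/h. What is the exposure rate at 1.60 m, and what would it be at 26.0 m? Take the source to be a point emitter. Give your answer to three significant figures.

Using I₁d₁² = I₂d₂²,
At 1.60 m: 2.11 × (16.0/1.60)² = 2.11 × 100.0 = 211.0 mGy/h
At 26.0 m: 211.0 × (1.60/26.0)² = 211.0 × 0.003787 = 0.7991 mGy/h.

211 mGy/h; 0.799 mGy/h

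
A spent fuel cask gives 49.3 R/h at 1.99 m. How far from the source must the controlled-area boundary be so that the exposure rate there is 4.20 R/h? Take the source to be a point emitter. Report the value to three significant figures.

6.82 m

By the inverse-square law, d₂ = d₁·√(I₁/I₂).
I₁/I₂ = 49.3/4.20 = 11.74, so d₂ = 1.99 × √11.74 = 6.818 m.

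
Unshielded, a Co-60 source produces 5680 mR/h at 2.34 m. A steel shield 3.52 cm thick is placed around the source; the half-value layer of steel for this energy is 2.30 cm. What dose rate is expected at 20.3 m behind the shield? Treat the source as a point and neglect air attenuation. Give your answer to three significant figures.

26.1 mR/h

Distance alone: 5680 × (2.34/20.3)² = 5680 × 0.01329 = 75.49 mR/h.
Shield: 3.52/2.30 = 1.530 half-value layers → attenuation 2^(−1.530) = 0.3463.
Combined: 75.49 × 0.3463 = 26.14 mR/h.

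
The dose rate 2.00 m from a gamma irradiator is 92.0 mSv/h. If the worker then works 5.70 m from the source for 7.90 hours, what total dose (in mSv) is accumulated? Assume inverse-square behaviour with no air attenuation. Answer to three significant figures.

Since intensity falls as 1/r², rate at 5.70 m:
92.0 × (2.00/5.70)² = 92.0 × 0.1231 = 11.33 mSv/h.
Dose = rate × time = 11.33 mSv/h × 7.900 h = 89.51 mSv.

89.5 mSv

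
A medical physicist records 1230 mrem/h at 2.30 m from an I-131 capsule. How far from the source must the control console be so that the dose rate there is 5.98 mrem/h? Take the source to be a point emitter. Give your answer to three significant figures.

33.0 m

Using I₁d₁² = I₂d₂², d₂ = d₁·√(I₁/I₂).
I₁/I₂ = 1230/5.98 = 205.7, so d₂ = 2.30 × √205.7 = 32.99 m.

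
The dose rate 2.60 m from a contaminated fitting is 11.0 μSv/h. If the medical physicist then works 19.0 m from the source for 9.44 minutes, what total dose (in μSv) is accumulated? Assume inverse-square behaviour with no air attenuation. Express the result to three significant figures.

By the inverse-square law, rate at 19.0 m:
11.0 × (2.60/19.0)² = 11.0 × 0.01873 = 0.2060 μSv/h.
Dose = rate × time = 0.2060 μSv/h × 0.1573 h = 0.03240 μSv.

0.0324 μSv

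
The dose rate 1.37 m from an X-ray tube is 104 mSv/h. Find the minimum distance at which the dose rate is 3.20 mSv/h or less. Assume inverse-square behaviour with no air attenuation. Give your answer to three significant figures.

Since intensity falls as 1/r², d₂ = d₁·√(I₁/I₂).
I₁/I₂ = 104/3.20 = 32.50, so d₂ = 1.37 × √32.50 = 7.810 m.

7.81 m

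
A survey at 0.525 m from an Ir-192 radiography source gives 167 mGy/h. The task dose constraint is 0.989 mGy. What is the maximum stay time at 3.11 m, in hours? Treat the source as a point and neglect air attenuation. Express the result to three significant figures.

0.208 h

Using I₁d₁² = I₂d₂², rate at 3.11 m:
(0.525/3.11)² = 0.02850, so 167 × 0.02850 = 4.760 mGy/h.
Stay time = 0.989 mGy ÷ 4.760 mGy/h = 0.2078 h.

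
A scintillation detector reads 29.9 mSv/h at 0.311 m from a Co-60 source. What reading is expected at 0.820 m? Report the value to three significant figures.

By the inverse-square law, the rate at 0.820 m is
(0.311/0.820)² = 0.1438, so 29.9 × 0.1438 = 4.300 mSv/h.

4.30 mSv/h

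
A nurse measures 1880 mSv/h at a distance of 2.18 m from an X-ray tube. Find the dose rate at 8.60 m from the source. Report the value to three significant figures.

121 mSv/h

By the inverse-square law, the rate at 8.60 m is
1880 × (2.18/8.60)² = 1880 × 0.06426 = 120.8 mSv/h.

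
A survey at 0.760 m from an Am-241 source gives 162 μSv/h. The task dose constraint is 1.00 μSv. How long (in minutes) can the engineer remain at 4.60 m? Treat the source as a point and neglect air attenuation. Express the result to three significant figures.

Applying the 1/r² law, rate at 4.60 m:
(0.760/4.60)² = 0.02730, so 162 × 0.02730 = 4.423 μSv/h.
Stay time = 1.00 μSv ÷ 4.423 μSv/h = 0.2261 h = 13.57 min.

13.6 min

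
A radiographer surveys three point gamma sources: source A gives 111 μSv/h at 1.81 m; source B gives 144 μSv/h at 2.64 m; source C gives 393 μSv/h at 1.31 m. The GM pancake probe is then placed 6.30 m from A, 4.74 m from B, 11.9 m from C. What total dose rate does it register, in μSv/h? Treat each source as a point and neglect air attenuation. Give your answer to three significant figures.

58.6 μSv/h

By superposition, sum each source's inverse-square contribution:
A: 111 × (1.81/6.30)² = 9.162 μSv/h
B: 144 × (2.64/4.74)² = 44.67 μSv/h
C: 393 × (1.31/11.9)² = 4.763 μSv/h
Total = 9.162 + 44.67 + 4.763 = 58.59 μSv/h.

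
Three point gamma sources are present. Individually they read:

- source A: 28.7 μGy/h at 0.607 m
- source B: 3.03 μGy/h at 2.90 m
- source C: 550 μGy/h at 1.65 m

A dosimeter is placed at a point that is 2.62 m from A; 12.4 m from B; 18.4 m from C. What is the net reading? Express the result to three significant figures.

6.13 μGy/h

Each source contributes Iᵢ·(dᵢ/rᵢ)²; contributions add.
A: 28.7 × (0.607/2.62)² = 1.540 μGy/h
B: 3.03 × (2.90/12.4)² = 0.1657 μGy/h
C: 550 × (1.65/18.4)² = 4.423 μGy/h
Total = 1.540 + 0.1657 + 4.423 = 6.129 μGy/h.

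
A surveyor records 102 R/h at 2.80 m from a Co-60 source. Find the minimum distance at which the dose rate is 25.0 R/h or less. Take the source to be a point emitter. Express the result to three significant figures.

5.66 m

Intensity scales as (d₁/d₂)², so d₂ = d₁·√(I₁/I₂).
I₁/I₂ = 102/25.0 = 4.080, so d₂ = 2.80 × √4.080 = 5.656 m.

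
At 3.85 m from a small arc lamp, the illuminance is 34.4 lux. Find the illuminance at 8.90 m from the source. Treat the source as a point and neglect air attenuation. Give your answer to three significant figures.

6.44 lux

Using I₁d₁² = I₂d₂², the rate at 8.90 m is
34.4 × (3.85/8.90)² = 34.4 × 0.1871 = 6.436 lux.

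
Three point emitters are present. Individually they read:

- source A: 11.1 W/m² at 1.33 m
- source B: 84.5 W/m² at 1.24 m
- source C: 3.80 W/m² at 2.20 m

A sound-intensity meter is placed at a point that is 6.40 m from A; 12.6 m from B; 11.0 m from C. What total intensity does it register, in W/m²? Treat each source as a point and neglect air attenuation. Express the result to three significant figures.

1.45 W/m²

By superposition, sum each source's inverse-square contribution:
A: 11.1 × (1.33/6.40)² = 0.4794 W/m²
B: 84.5 × (1.24/12.6)² = 0.8184 W/m²
C: 3.80 × (2.20/11.0)² = 0.1520 W/m²
Total = 0.4794 + 0.8184 + 0.1520 = 1.450 W/m².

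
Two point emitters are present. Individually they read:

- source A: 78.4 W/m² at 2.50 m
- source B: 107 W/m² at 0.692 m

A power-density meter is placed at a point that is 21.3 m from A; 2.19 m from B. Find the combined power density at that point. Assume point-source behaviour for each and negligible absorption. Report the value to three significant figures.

By superposition, sum each source's inverse-square contribution:
A: 78.4 × (2.50/21.3)² = 1.080 W/m²
B: 107 × (0.692/2.19)² = 10.68 W/m²
Total = 1.080 + 10.68 = 11.76 W/m².

11.8 W/m²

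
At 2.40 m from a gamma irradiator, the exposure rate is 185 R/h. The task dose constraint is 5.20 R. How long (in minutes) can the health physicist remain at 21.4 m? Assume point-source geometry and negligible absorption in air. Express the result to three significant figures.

Intensity scales as (d₁/d₂)², so rate at 21.4 m:
185 × (2.40/21.4)² = 185 × 0.01258 = 2.327 R/h.
Stay time = 5.20 R ÷ 2.327 R/h = 2.235 h = 134.1 min.

134 min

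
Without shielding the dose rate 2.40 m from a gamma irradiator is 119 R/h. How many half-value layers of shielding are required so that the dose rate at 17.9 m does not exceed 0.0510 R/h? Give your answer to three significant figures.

5.39 half-value layers

At 17.9 m, distance alone gives 119 × (2.40/17.9)² = 119 × 0.01798 = 2.140 R/h.
Further attenuation needed: 2.140/0.0510 = 41.96.
n = log₂(41.96) = 5.391 half-value layers.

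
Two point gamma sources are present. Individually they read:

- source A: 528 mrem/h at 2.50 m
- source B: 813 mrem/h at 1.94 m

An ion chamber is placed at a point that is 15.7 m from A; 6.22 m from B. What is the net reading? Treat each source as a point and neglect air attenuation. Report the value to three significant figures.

Each source contributes Iᵢ·(dᵢ/rᵢ)²; contributions add.
A: 528 × (2.50/15.7)² = 13.39 mrem/h
B: 813 × (1.94/6.22)² = 79.09 mrem/h
Total = 13.39 + 79.09 = 92.48 mrem/h.

92.5 mrem/h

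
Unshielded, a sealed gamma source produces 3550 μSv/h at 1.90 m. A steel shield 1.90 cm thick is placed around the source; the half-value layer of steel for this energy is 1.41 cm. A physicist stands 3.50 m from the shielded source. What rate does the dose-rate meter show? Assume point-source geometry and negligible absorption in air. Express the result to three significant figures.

Distance alone: (1.90/3.50)² = 0.2947, so 3550 × 0.2947 = 1046 μSv/h.
Shield: 1.90/1.41 = 1.348 half-value layers → attenuation 2^(−1.348) = 0.3928.
Combined: 1046 × 0.3928 = 410.9 μSv/h.

411 μSv/h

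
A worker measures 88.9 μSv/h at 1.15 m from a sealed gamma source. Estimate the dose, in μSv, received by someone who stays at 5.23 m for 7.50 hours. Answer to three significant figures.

32.2 μSv

By the inverse-square law, rate at 5.23 m:
88.9 × (1.15/5.23)² = 88.9 × 0.04835 = 4.298 μSv/h.
Dose = rate × time = 4.298 μSv/h × 7.500 h = 32.23 μSv.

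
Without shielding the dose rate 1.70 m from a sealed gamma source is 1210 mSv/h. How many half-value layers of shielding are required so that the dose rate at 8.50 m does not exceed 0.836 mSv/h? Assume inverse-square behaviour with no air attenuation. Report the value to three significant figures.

5.86 half-value layers

At 8.50 m, distance alone gives (1.70/8.50)² = 0.04000, so 1210 × 0.04000 = 48.40 mSv/h.
Further attenuation needed: 48.40/0.836 = 57.89.
n = log₂(57.89) = 5.855 half-value layers.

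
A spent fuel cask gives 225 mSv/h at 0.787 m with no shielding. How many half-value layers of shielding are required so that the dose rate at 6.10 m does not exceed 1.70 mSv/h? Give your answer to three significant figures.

1.14 half-value layers

At 6.10 m, distance alone gives (0.787/6.10)² = 0.01665, so 225 × 0.01665 = 3.746 mSv/h.
Further attenuation needed: 3.746/1.70 = 2.204.
n = log₂(2.204) = 1.140 half-value layers.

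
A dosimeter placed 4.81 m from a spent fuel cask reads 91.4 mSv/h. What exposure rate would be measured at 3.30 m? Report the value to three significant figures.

Since intensity falls as 1/r², scaling from 4.81 m to 3.30 m:
(4.81/3.30)² = 2.125, so 91.4 × 2.125 = 194.2 mSv/h.

194 mSv/h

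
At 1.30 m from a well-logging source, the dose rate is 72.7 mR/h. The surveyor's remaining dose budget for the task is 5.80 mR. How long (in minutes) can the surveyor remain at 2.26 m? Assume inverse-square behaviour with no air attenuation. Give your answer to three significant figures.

14.5 min

Since intensity falls as 1/r², rate at 2.26 m:
72.7 × (1.30/2.26)² = 72.7 × 0.3309 = 24.06 mR/h.
Stay time = 5.80 mR ÷ 24.06 mR/h = 0.2411 h = 14.47 min.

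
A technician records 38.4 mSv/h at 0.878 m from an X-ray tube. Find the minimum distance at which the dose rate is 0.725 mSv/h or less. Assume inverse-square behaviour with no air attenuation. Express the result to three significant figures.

6.39 m

Since intensity falls as 1/r², d₂ = d₁·√(I₁/I₂).
I₁/I₂ = 38.4/0.725 = 52.97, so d₂ = 0.878 × √52.97 = 6.390 m.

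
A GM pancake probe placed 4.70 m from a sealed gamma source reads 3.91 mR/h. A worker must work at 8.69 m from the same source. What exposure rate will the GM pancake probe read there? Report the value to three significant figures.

Since intensity falls as 1/r², scaling from 4.70 m to 8.69 m:
(4.70/8.69)² = 0.2925, so 3.91 × 0.2925 = 1.144 mR/h.

1.14 mR/h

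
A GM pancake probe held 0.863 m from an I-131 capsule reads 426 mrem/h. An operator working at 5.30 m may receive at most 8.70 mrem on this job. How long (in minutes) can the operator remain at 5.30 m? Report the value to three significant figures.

Applying the 1/r² law, rate at 5.30 m:
(0.863/5.30)² = 0.02651, so 426 × 0.02651 = 11.29 mrem/h.
Stay time = 8.70 mrem ÷ 11.29 mrem/h = 0.7706 h = 46.24 min.

46.2 min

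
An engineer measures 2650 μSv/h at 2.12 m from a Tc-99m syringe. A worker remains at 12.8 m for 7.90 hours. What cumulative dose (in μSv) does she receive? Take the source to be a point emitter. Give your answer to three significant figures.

Since intensity falls as 1/r², rate at 12.8 m:
2650 × (2.12/12.8)² = 2650 × 0.02743 = 72.69 μSv/h.
Dose = rate × time = 72.69 μSv/h × 7.900 h = 574.3 μSv.

574 μSv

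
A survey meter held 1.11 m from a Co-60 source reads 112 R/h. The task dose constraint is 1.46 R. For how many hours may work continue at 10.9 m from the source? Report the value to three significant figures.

By the inverse-square law, rate at 10.9 m:
(1.11/10.9)² = 0.01037, so 112 × 0.01037 = 1.161 R/h.
Stay time = 1.46 R ÷ 1.161 R/h = 1.258 h.

1.26 h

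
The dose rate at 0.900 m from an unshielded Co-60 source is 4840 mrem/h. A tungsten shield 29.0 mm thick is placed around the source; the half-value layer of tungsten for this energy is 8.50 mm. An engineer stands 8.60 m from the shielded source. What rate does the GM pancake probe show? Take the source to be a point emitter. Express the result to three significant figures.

4.98 mrem/h

Distance alone: (0.900/8.60)² = 0.01095, so 4840 × 0.01095 = 53.00 mrem/h.
Shield: 29.0/8.50 = 3.412 half-value layers → attenuation 2^(−3.412) = 0.09395.
Combined: 53.00 × 0.09395 = 4.979 mrem/h.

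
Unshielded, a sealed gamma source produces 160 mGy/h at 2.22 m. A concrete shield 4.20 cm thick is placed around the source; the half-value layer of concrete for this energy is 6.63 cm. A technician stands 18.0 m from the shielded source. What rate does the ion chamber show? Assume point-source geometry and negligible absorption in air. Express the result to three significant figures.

1.57 mGy/h

Distance alone: (2.22/18.0)² = 0.01521, so 160 × 0.01521 = 2.434 mGy/h.
Shield: 4.20/6.63 = 0.6335 half-value layers → attenuation 2^(−0.6335) = 0.6446.
Combined: 2.434 × 0.6446 = 1.569 mGy/h.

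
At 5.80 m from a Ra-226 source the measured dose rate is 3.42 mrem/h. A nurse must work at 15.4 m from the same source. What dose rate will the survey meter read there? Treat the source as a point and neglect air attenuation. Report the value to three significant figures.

Using I₁d₁² = I₂d₂², scaling from 5.80 m to 15.4 m:
3.42 × (5.80/15.4)² = 3.42 × 0.1418 = 0.4850 mrem/h.

0.485 mrem/h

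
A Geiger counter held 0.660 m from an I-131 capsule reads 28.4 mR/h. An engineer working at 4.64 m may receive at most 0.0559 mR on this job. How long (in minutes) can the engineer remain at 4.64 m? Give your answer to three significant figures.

5.84 min

Since intensity falls as 1/r², rate at 4.64 m:
28.4 × (0.660/4.64)² = 28.4 × 0.02023 = 0.5745 mR/h.
Stay time = 0.0559 mR ÷ 0.5745 mR/h = 0.09730 h = 5.838 min.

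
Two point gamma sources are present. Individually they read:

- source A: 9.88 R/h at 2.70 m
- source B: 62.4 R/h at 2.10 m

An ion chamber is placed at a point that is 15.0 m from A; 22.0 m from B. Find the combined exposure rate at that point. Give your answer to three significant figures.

Each source contributes Iᵢ·(dᵢ/rᵢ)²; contributions add.
A: 9.88 × (2.70/15.0)² = 0.3201 R/h
B: 62.4 × (2.10/22.0)² = 0.5686 R/h
Total = 0.3201 + 0.5686 = 0.8887 R/h.

0.889 R/h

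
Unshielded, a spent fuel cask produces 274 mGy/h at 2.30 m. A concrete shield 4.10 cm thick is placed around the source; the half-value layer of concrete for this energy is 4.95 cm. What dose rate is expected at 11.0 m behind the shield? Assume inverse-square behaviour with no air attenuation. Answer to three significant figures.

6.75 mGy/h

Distance alone: (2.30/11.0)² = 0.04372, so 274 × 0.04372 = 11.98 mGy/h.
Shield: 4.10/4.95 = 0.8283 half-value layers → attenuation 2^(−0.8283) = 0.5632.
Combined: 11.98 × 0.5632 = 6.747 mGy/h.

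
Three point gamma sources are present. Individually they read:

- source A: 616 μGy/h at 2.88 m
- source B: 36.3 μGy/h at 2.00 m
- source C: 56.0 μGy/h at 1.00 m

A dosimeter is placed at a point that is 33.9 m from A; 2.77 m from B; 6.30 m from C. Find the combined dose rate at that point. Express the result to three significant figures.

Each source contributes Iᵢ·(dᵢ/rᵢ)²; contributions add.
A: 616 × (2.88/33.9)² = 4.446 μGy/h
B: 36.3 × (2.00/2.77)² = 18.92 μGy/h
C: 56.0 × (1.00/6.30)² = 1.411 μGy/h
Total = 4.446 + 18.92 + 1.411 = 24.78 μGy/h.

24.8 μGy/h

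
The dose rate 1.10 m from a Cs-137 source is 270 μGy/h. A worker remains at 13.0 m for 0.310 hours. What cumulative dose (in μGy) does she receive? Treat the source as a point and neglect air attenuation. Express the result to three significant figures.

0.599 μGy

Intensity scales as (d₁/d₂)², so rate at 13.0 m:
(1.10/13.0)² = 0.007160, so 270 × 0.007160 = 1.933 μGy/h.
Dose = rate × time = 1.933 μGy/h × 0.3100 h = 0.5992 μGy.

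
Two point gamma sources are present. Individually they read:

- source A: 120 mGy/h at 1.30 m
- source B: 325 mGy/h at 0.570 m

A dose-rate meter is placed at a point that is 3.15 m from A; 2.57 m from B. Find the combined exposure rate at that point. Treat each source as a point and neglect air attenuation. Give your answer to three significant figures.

Each source contributes Iᵢ·(dᵢ/rᵢ)²; contributions add.
A: 120 × (1.30/3.15)² = 20.44 mGy/h
B: 325 × (0.570/2.57)² = 15.99 mGy/h
Total = 20.44 + 15.99 = 36.43 mGy/h.

36.4 mGy/h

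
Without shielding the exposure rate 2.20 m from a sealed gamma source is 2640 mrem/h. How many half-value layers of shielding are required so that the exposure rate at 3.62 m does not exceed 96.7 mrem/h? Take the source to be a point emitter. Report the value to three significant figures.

3.33 half-value layers

At 3.62 m, distance alone gives (2.20/3.62)² = 0.3693, so 2640 × 0.3693 = 975.0 mrem/h.
Further attenuation needed: 975.0/96.7 = 10.08.
n = log₂(10.08) = 3.333 half-value layers.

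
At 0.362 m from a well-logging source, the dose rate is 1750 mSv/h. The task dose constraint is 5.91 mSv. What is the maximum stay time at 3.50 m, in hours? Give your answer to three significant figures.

Applying the 1/r² law, rate at 3.50 m:
1750 × (0.362/3.50)² = 1750 × 0.01070 = 18.72 mSv/h.
Stay time = 5.91 mSv ÷ 18.72 mSv/h = 0.3157 h.

0.316 h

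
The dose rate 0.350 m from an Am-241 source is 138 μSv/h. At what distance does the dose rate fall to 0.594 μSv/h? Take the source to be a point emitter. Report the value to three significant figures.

5.33 m

Since intensity falls as 1/r², d₂ = d₁·√(I₁/I₂).
I₁/I₂ = 138/0.594 = 232.3, so d₂ = 0.350 × √232.3 = 5.334 m.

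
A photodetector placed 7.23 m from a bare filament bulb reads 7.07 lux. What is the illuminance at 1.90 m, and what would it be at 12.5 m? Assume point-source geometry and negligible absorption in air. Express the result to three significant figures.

102 lux; 2.37 lux

Since intensity falls as 1/r²,
At 1.90 m: (7.23/1.90)² = 14.48, so 7.07 × 14.48 = 102.4 lux
At 12.5 m: 102.4 × (1.90/12.5)² = 102.4 × 0.02310 = 2.365 lux.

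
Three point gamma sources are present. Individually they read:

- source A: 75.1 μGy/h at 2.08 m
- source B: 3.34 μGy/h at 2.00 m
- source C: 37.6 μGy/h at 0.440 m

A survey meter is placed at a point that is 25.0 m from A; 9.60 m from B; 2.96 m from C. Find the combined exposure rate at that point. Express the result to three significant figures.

Each source contributes Iᵢ·(dᵢ/rᵢ)²; contributions add.
A: 75.1 × (2.08/25.0)² = 0.5199 μGy/h
B: 3.34 × (2.00/9.60)² = 0.1450 μGy/h
C: 37.6 × (0.440/2.96)² = 0.8308 μGy/h
Total = 0.5199 + 0.1450 + 0.8308 = 1.496 μGy/h.

1.50 μGy/h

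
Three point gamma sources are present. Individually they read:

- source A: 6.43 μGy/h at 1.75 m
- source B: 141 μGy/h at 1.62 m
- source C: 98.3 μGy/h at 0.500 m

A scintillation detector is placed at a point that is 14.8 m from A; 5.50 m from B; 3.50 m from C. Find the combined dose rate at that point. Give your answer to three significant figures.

14.3 μGy/h

Each source contributes Iᵢ·(dᵢ/rᵢ)²; contributions add.
A: 6.43 × (1.75/14.8)² = 0.08990 μGy/h
B: 141 × (1.62/5.50)² = 12.23 μGy/h
C: 98.3 × (0.500/3.50)² = 2.006 μGy/h
Total = 0.08990 + 12.23 + 2.006 = 14.33 μGy/h.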